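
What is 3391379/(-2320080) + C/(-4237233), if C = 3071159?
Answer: -78737720099/36009961680 ≈ -2.1866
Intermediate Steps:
3391379/(-2320080) + C/(-4237233) = 3391379/(-2320080) + 3071159/(-4237233) = 3391379*(-1/2320080) + 3071159*(-1/4237233) = -3391379/2320080 - 33749/46563 = -78737720099/36009961680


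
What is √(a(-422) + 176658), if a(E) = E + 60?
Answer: 2*√44074 ≈ 419.88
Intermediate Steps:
a(E) = 60 + E
√(a(-422) + 176658) = √((60 - 422) + 176658) = √(-362 + 176658) = √176296 = 2*√44074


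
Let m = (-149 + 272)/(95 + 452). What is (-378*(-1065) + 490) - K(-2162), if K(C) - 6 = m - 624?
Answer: 220811743/547 ≈ 4.0368e+5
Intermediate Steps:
m = 123/547 ≈ 0.22486
K(C) = -337923/547 (K(C) = 6 + (123/547 - 624) = 6 - 341205/547 = -337923/547)
(-378*(-1065) + 490) - K(-2162) = (-378*(-1065) + 490) - 1*(-337923/547) = (402570 + 490) + 337923/547 = 403060 + 337923/547 = 220811743/547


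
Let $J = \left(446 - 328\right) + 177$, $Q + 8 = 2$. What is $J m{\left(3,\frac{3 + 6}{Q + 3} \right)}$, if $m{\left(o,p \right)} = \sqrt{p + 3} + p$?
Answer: $-885$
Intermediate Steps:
$Q = -6$ ($Q = -8 + 2 = -6$)
$J = 295$ ($J = 118 + 177 = 295$)
$m{\left(o,p \right)} = p + \sqrt{3 + p}$ ($m{\left(o,p \right)} = \sqrt{3 + p} + p = p + \sqrt{3 + p}$)
$J m{\left(3,\frac{3 + 6}{Q + 3} \right)} = 295 \left(\frac{3 + 6}{-6 + 3} + \sqrt{3 + \frac{3 + 6}{-6 + 3}}\right) = 295 \left(\frac{9}{-3} + \sqrt{3 + \frac{9}{-3}}\right) = 295 \left(9 \left(- \frac{1}{3}\right) + \sqrt{3 + 9 \left(- \frac{1}{3}\right)}\right) = 295 \left(-3 + \sqrt{3 - 3}\right) = 295 \left(-3 + \sqrt{0}\right) = 295 \left(-3 + 0\right) = 295 \left(-3\right) = -885$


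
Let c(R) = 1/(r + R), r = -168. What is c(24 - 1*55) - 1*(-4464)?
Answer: 888335/199 ≈ 4464.0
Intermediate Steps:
c(R) = 1/(-168 + R)
c(24 - 1*55) - 1*(-4464) = 1/(-168 + (24 - 1*55)) - 1*(-4464) = 1/(-168 + (24 - 55)) + 4464 = 1/(-168 - 31) + 4464 = 1/(-199) + 4464 = -1/199 + 4464 = 888335/199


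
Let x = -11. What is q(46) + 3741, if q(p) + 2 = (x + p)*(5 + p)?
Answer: 5524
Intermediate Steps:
q(p) = -2 + (-11 + p)*(5 + p)
q(46) + 3741 = (-57 + 46² - 6*46) + 3741 = (-57 + 2116 - 276) + 3741 = 1783 + 3741 = 5524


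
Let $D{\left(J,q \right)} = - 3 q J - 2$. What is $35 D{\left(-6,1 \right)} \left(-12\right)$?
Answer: $-6720$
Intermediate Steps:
$D{\left(J,q \right)} = -2 - 3 J q$ ($D{\left(J,q \right)} = - 3 J q - 2 = -2 - 3 J q$)
$35 D{\left(-6,1 \right)} \left(-12\right) = 35 \left(-2 - \left(-18\right) 1\right) \left(-12\right) = 35 \left(-2 + 18\right) \left(-12\right) = 35 \cdot 16 \left(-12\right) = 560 \left(-12\right) = -6720$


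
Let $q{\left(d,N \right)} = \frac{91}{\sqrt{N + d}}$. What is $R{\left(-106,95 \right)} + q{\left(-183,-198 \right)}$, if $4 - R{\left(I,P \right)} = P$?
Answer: $-91 - \frac{91 i \sqrt{381}}{381} \approx -91.0 - 4.6621 i$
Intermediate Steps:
$R{\left(I,P \right)} = 4 - P$
$q{\left(d,N \right)} = \frac{91}{\sqrt{N + d}}$
$R{\left(-106,95 \right)} + q{\left(-183,-198 \right)} = \left(4 - 95\right) + \frac{91}{\sqrt{-198 - 183}} = \left(4 - 95\right) + \frac{91}{i \sqrt{381}} = -91 + 91 \left(- \frac{i \sqrt{381}}{381}\right) = -91 - \frac{91 i \sqrt{381}}{381}$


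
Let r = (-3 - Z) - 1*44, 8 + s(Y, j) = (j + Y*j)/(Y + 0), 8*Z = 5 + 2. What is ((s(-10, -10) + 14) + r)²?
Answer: 165649/64 ≈ 2588.3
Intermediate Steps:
Z = 7/8 (Z = (5 + 2)/8 = (⅛)*7 = 7/8 ≈ 0.87500)
s(Y, j) = -8 + (j + Y*j)/Y (s(Y, j) = -8 + (j + Y*j)/(Y + 0) = -8 + (j + Y*j)/Y)
r = -383/8 (r = (-3 - 1*7/8) - 1*44 = (-3 - 7/8) - 44 = -31/8 - 44 = -383/8 ≈ -47.875)
((s(-10, -10) + 14) + r)² = (((-8 - 10 - 10/(-10)) + 14) - 383/8)² = (((-8 - 10 - 10*(-⅒)) + 14) - 383/8)² = (((-8 - 10 + 1) + 14) - 383/8)² = ((-17 + 14) - 383/8)² = (-3 - 383/8)² = (-407/8)² = 165649/64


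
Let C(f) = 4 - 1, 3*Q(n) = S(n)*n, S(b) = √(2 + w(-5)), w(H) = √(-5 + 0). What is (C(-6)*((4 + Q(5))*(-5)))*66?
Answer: -3960 - 1650*√(2 + I*√5) ≈ -6568.9 - 1166.7*I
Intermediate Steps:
w(H) = I*√5 (w(H) = √(-5) = I*√5)
S(b) = √(2 + I*√5)
Q(n) = n*√(2 + I*√5)/3 (Q(n) = (√(2 + I*√5)*n)/3 = (n*√(2 + I*√5))/3 = n*√(2 + I*√5)/3)
C(f) = 3
(C(-6)*((4 + Q(5))*(-5)))*66 = (3*((4 + (⅓)*5*√(2 + I*√5))*(-5)))*66 = (3*((4 + 5*√(2 + I*√5)/3)*(-5)))*66 = (3*(-20 - 25*√(2 + I*√5)/3))*66 = (-60 - 25*√(2 + I*√5))*66 = -3960 - 1650*√(2 + I*√5)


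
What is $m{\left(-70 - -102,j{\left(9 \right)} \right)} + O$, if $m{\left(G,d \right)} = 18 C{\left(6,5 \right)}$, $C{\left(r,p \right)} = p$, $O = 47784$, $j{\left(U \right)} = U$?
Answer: $47874$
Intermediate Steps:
$m{\left(G,d \right)} = 90$ ($m{\left(G,d \right)} = 18 \cdot 5 = 90$)
$m{\left(-70 - -102,j{\left(9 \right)} \right)} + O = 90 + 47784 = 47874$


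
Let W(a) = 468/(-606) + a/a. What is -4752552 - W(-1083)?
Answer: -480007775/101 ≈ -4.7526e+6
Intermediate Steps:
W(a) = 23/101 (W(a) = 468*(-1/606) + 1 = -78/101 + 1 = 23/101)
-4752552 - W(-1083) = -4752552 - 1*23/101 = -4752552 - 23/101 = -480007775/101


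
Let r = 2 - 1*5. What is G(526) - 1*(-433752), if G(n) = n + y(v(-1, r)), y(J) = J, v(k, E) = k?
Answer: 434277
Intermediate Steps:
r = -3 (r = 2 - 5 = -3)
G(n) = -1 + n (G(n) = n - 1 = -1 + n)
G(526) - 1*(-433752) = (-1 + 526) - 1*(-433752) = 525 + 433752 = 434277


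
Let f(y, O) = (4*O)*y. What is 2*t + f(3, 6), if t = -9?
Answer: 54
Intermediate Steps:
f(y, O) = 4*O*y
2*t + f(3, 6) = 2*(-9) + 4*6*3 = -18 + 72 = 54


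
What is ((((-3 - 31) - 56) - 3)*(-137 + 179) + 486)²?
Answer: 11696400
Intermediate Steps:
((((-3 - 31) - 56) - 3)*(-137 + 179) + 486)² = (((-34 - 56) - 3)*42 + 486)² = ((-90 - 3)*42 + 486)² = (-93*42 + 486)² = (-3906 + 486)² = (-3420)² = 11696400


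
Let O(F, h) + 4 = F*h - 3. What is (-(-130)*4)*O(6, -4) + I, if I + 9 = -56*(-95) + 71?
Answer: -10738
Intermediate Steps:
O(F, h) = -7 + F*h (O(F, h) = -4 + (F*h - 3) = -4 + (-3 + F*h) = -7 + F*h)
I = 5382 (I = -9 + (-56*(-95) + 71) = -9 + (5320 + 71) = -9 + 5391 = 5382)
(-(-130)*4)*O(6, -4) + I = (-(-130)*4)*(-7 + 6*(-4)) + 5382 = (-26*(-20))*(-7 - 24) + 5382 = 520*(-31) + 5382 = -16120 + 5382 = -10738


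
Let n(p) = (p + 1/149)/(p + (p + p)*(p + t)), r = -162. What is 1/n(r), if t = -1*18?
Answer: -8665542/24137 ≈ -359.01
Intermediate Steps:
t = -18
n(p) = (1/149 + p)/(p + 2*p*(-18 + p)) (n(p) = (p + 1/149)/(p + (p + p)*(p - 18)) = (p + 1/149)/(p + (2*p)*(-18 + p)) = (1/149 + p)/(p + 2*p*(-18 + p)))
1/n(r) = 1/((1/149 - 162)/((-162)*(-35 + 2*(-162)))) = 1/(-1/162*(-24137/149)/(-35 - 324)) = 1/(-1/162*(-24137/149)/(-359)) = 1/(-1/162*(-1/359)*(-24137/149)) = 1/(-24137/8665542) = -8665542/24137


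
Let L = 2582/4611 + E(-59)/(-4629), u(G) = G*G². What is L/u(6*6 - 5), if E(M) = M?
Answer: 4074709/211956202443 ≈ 1.9224e-5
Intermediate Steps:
u(G) = G³
L = 4074709/7114773 (L = 2582/4611 - 59/(-4629) = 2582*(1/4611) - 59*(-1/4629) = 2582/4611 + 59/4629 = 4074709/7114773 ≈ 0.57271)
L/u(6*6 - 5) = 4074709/(7114773*((6*6 - 5)³)) = 4074709/(7114773*((36 - 5)³)) = 4074709/(7114773*(31³)) = (4074709/7114773)/29791 = (4074709/7114773)*(1/29791) = 4074709/211956202443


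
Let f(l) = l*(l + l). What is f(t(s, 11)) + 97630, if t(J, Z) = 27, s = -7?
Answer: 99088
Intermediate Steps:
f(l) = 2*l² (f(l) = l*(2*l) = 2*l²)
f(t(s, 11)) + 97630 = 2*27² + 97630 = 2*729 + 97630 = 1458 + 97630 = 99088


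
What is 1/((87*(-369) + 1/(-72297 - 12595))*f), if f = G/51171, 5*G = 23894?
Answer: -10860021330/32559014266519 ≈ -0.00033355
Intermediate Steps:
G = 23894/5 (G = (⅕)*23894 = 23894/5 ≈ 4778.8)
f = 23894/255855 (f = (23894/5)/51171 = (23894/5)*(1/51171) = 23894/255855 ≈ 0.093389)
1/((87*(-369) + 1/(-72297 - 12595))*f) = 1/((87*(-369) + 1/(-72297 - 12595))*(23894/255855)) = (255855/23894)/(-32103 + 1/(-84892)) = (255855/23894)/(-32103 - 1/84892) = (255855/23894)/(-2725287877/84892) = -84892/2725287877*255855/23894 = -10860021330/32559014266519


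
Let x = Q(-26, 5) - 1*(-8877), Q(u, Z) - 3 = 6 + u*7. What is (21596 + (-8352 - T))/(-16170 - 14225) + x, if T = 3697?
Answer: 264548533/30395 ≈ 8703.7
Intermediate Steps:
Q(u, Z) = 9 + 7*u (Q(u, Z) = 3 + (6 + u*7) = 3 + (6 + 7*u) = 9 + 7*u)
x = 8704 (x = (9 + 7*(-26)) - 1*(-8877) = (9 - 182) + 8877 = -173 + 8877 = 8704)
(21596 + (-8352 - T))/(-16170 - 14225) + x = (21596 + (-8352 - 1*3697))/(-16170 - 14225) + 8704 = (21596 + (-8352 - 3697))/(-30395) + 8704 = (21596 - 12049)*(-1/30395) + 8704 = 9547*(-1/30395) + 8704 = -9547/30395 + 8704 = 264548533/30395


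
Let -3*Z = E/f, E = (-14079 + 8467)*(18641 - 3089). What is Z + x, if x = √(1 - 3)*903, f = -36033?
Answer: -9697536/12011 + 903*I*√2 ≈ -807.39 + 1277.0*I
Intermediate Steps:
E = -87277824 (E = -5612*15552 = -87277824)
Z = -9697536/12011 (Z = -(-29092608)/(-36033) = -(-29092608)*(-1)/36033 = -⅓*29092608/12011 = -9697536/12011 ≈ -807.39)
x = 903*I*√2 (x = √(-2)*903 = (I*√2)*903 = 903*I*√2 ≈ 1277.0*I)
Z + x = -9697536/12011 + 903*I*√2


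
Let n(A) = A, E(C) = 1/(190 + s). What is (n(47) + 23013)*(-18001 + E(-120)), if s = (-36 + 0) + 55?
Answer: -86756516480/209 ≈ -4.1510e+8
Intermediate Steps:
s = 19 (s = -36 + 55 = 19)
E(C) = 1/209 (E(C) = 1/(190 + 19) = 1/209)
(n(47) + 23013)*(-18001 + E(-120)) = (47 + 23013)*(-18001 + 1/209) = 23060*(-3762208/209) = -86756516480/209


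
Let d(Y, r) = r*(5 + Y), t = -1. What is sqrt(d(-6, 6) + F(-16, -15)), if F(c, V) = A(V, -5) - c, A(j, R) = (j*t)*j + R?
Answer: 2*I*sqrt(55) ≈ 14.832*I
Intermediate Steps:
A(j, R) = R - j**2 (A(j, R) = (j*(-1))*j + R = (-j)*j + R = -j**2 + R = R - j**2)
F(c, V) = -5 - c - V**2 (F(c, V) = (-5 - V**2) - c = -5 - c - V**2)
sqrt(d(-6, 6) + F(-16, -15)) = sqrt(6*(5 - 6) + (-5 - 1*(-16) - 1*(-15)**2)) = sqrt(6*(-1) + (-5 + 16 - 1*225)) = sqrt(-6 + (-5 + 16 - 225)) = sqrt(-6 - 214) = sqrt(-220) = 2*I*sqrt(55)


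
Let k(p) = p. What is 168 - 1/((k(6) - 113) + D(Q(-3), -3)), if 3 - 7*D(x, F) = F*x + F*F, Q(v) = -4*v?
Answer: 120799/719 ≈ 168.01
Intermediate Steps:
D(x, F) = 3/7 - F²/7 - F*x/7 (D(x, F) = 3/7 - (F*x + F*F)/7 = 3/7 - (F*x + F²)/7 = 3/7 - (F² + F*x)/7 = 3/7 + (-F²/7 - F*x/7) = 3/7 - F²/7 - F*x/7)
168 - 1/((k(6) - 113) + D(Q(-3), -3)) = 168 - 1/((6 - 113) + (3/7 - ⅐*(-3)² - ⅐*(-3)*(-4*(-3)))) = 168 - 1/(-107 + (3/7 - ⅐*9 - ⅐*(-3)*12)) = 168 - 1/(-107 + (3/7 - 9/7 + 36/7)) = 168 - 1/(-107 + 30/7) = 168 - 1/(-719/7) = 168 - 1*(-7/719) = 168 + 7/719 = 120799/719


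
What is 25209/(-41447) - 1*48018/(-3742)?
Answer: 947934984/77547337 ≈ 12.224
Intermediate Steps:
25209/(-41447) - 1*48018/(-3742) = 25209*(-1/41447) - 48018*(-1/3742) = -25209/41447 + 24009/1871 = 947934984/77547337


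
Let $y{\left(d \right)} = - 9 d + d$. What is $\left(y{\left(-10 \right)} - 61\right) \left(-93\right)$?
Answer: $-1767$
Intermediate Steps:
$y{\left(d \right)} = - 8 d$
$\left(y{\left(-10 \right)} - 61\right) \left(-93\right) = \left(\left(-8\right) \left(-10\right) - 61\right) \left(-93\right) = \left(80 - 61\right) \left(-93\right) = 19 \left(-93\right) = -1767$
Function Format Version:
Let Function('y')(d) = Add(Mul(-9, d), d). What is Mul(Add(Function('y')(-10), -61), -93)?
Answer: -1767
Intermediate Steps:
Function('y')(d) = Mul(-8, d)
Mul(Add(Function('y')(-10), -61), -93) = Mul(Add(Mul(-8, -10), -61), -93) = Mul(Add(80, -61), -93) = Mul(19, -93) = -1767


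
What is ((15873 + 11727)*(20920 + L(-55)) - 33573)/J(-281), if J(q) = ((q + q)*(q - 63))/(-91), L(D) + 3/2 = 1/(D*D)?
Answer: -6356837884761/23392688 ≈ -2.7174e+5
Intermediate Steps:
L(D) = -3/2 + D⁻² (L(D) = -3/2 + 1/(D*D) = -3/2 + D⁻²)
J(q) = -2*q*(-63 + q)/91 (J(q) = ((2*q)*(-63 + q))*(-1/91) = (2*q*(-63 + q))*(-1/91) = -2*q*(-63 + q)/91)
((15873 + 11727)*(20920 + L(-55)) - 33573)/J(-281) = ((15873 + 11727)*(20920 + (-3/2 + (-55)⁻²)) - 33573)/(((2/91)*(-281)*(63 - 1*(-281)))) = (27600*(20920 + (-3/2 + 1/3025)) - 33573)/(((2/91)*(-281)*(63 + 281))) = (27600*(20920 - 9073/6050) - 33573)/(((2/91)*(-281)*344)) = (27600*(126556927/6050) - 33573)/(-193328/91) = (69859423704/121 - 33573)*(-91/193328) = (69855361371/121)*(-91/193328) = -6356837884761/23392688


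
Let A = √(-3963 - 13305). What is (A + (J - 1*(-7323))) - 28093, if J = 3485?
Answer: -17285 + 2*I*√4317 ≈ -17285.0 + 131.41*I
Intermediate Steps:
A = 2*I*√4317 (A = √(-17268) = 2*I*√4317 ≈ 131.41*I)
(A + (J - 1*(-7323))) - 28093 = (2*I*√4317 + (3485 - 1*(-7323))) - 28093 = (2*I*√4317 + (3485 + 7323)) - 28093 = (2*I*√4317 + 10808) - 28093 = (10808 + 2*I*√4317) - 28093 = -17285 + 2*I*√4317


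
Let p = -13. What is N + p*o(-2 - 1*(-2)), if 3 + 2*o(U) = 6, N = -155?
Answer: -349/2 ≈ -174.50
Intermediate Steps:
o(U) = 3/2 (o(U) = -3/2 + (1/2)*6 = -3/2 + 3 = 3/2)
N + p*o(-2 - 1*(-2)) = -155 - 13*3/2 = -155 - 39/2 = -349/2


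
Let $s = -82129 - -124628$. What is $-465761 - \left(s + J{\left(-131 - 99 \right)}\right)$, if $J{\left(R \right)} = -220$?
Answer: $-508040$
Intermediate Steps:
$s = 42499$ ($s = -82129 + 124628 = 42499$)
$-465761 - \left(s + J{\left(-131 - 99 \right)}\right) = -465761 - \left(42499 - 220\right) = -465761 - 42279 = -508040$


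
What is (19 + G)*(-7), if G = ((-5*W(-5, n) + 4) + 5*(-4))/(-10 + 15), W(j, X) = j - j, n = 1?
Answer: -553/5 ≈ -110.60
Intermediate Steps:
W(j, X) = 0
G = -16/5 (G = ((-5*0 + 4) + 5*(-4))/(-10 + 15) = ((0 + 4) - 20)/5 = (4 - 20)*(1/5) = -16*1/5 = -16/5 ≈ -3.2000)
(19 + G)*(-7) = (19 - 16/5)*(-7) = (79/5)*(-7) = -553/5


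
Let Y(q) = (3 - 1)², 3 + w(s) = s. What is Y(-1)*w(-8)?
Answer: -44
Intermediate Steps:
w(s) = -3 + s
Y(q) = 4 (Y(q) = 2² = 4)
Y(-1)*w(-8) = 4*(-3 - 8) = 4*(-11) = -44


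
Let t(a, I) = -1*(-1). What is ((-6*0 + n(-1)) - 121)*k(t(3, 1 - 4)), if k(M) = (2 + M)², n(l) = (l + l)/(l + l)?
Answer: -1080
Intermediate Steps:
n(l) = 1 (n(l) = (2*l)/((2*l)) = (2*l)*(1/(2*l)) = 1)
t(a, I) = 1
((-6*0 + n(-1)) - 121)*k(t(3, 1 - 4)) = ((-6*0 + 1) - 121)*(2 + 1)² = ((0 + 1) - 121)*3² = (1 - 121)*9 = -120*9 = -1080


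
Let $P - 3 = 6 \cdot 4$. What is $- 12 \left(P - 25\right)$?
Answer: $-24$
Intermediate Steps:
$P = 27$ ($P = 3 + 6 \cdot 4 = 3 + 24 = 27$)
$- 12 \left(P - 25\right) = - 12 \left(27 - 25\right) = \left(-12\right) 2 = -24$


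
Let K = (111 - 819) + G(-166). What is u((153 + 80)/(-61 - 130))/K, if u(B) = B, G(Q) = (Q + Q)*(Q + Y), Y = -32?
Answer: -233/12420348 ≈ -1.8760e-5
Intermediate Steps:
G(Q) = 2*Q*(-32 + Q) (G(Q) = (Q + Q)*(Q - 32) = (2*Q)*(-32 + Q) = 2*Q*(-32 + Q))
K = 65028 (K = (111 - 819) + 2*(-166)*(-32 - 166) = -708 + 2*(-166)*(-198) = -708 + 65736 = 65028)
u((153 + 80)/(-61 - 130))/K = ((153 + 80)/(-61 - 130))/65028 = (233/(-191))*(1/65028) = (233*(-1/191))*(1/65028) = -233/191*1/65028 = -233/12420348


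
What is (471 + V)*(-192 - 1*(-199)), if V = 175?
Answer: 4522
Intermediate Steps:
(471 + V)*(-192 - 1*(-199)) = (471 + 175)*(-192 - 1*(-199)) = 646*(-192 + 199) = 646*7 = 4522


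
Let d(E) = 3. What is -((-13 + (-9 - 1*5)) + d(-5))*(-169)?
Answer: -4056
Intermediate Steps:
-((-13 + (-9 - 1*5)) + d(-5))*(-169) = -((-13 + (-9 - 1*5)) + 3)*(-169) = -((-13 + (-9 - 5)) + 3)*(-169) = -((-13 - 14) + 3)*(-169) = -(-27 + 3)*(-169) = -1*(-24)*(-169) = 24*(-169) = -4056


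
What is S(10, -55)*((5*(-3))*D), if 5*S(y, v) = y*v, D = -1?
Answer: -1650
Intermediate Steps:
S(y, v) = v*y/5 (S(y, v) = (y*v)/5 = (v*y)/5 = v*y/5)
S(10, -55)*((5*(-3))*D) = ((1/5)*(-55)*10)*((5*(-3))*(-1)) = -(-1650)*(-1) = -110*15 = -1650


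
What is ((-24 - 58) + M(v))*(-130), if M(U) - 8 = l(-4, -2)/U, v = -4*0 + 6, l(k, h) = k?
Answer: 29120/3 ≈ 9706.7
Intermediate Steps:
v = 6 (v = 0 + 6 = 6)
M(U) = 8 - 4/U
((-24 - 58) + M(v))*(-130) = ((-24 - 58) + (8 - 4/6))*(-130) = (-82 + (8 - 4*1/6))*(-130) = (-82 + (8 - 2/3))*(-130) = (-82 + 22/3)*(-130) = -224/3*(-130) = 29120/3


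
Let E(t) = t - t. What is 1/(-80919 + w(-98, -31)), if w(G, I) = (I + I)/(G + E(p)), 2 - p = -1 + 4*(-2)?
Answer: -49/3965000 ≈ -1.2358e-5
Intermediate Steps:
p = 11 (p = 2 - (-1 + 4*(-2)) = 2 - (-1 - 8) = 2 - 1*(-9) = 2 + 9 = 11)
E(t) = 0
w(G, I) = 2*I/G (w(G, I) = (I + I)/(G + 0) = (2*I)/G = 2*I/G)
1/(-80919 + w(-98, -31)) = 1/(-80919 + 2*(-31)/(-98)) = 1/(-80919 + 2*(-31)*(-1/98)) = 1/(-80919 + 31/49) = 1/(-3965000/49) = -49/3965000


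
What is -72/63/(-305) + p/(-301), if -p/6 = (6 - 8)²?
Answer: 7664/91805 ≈ 0.083481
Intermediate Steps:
p = -24 (p = -6*(6 - 8)² = -6*(-2)² = -6*4 = -24)
-72/63/(-305) + p/(-301) = -72/63/(-305) - 24/(-301) = -72*1/63*(-1/305) - 24*(-1/301) = -8/7*(-1/305) + 24/301 = 8/2135 + 24/301 = 7664/91805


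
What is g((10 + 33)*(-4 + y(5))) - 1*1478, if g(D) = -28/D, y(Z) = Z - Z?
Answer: -63547/43 ≈ -1477.8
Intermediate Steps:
y(Z) = 0
g((10 + 33)*(-4 + y(5))) - 1*1478 = -28*1/((-4 + 0)*(10 + 33)) - 1*1478 = -28/(43*(-4)) - 1478 = -28/(-172) - 1478 = -28*(-1/172) - 1478 = 7/43 - 1478 = -63547/43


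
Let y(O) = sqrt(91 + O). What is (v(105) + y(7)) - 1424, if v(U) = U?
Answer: -1319 + 7*sqrt(2) ≈ -1309.1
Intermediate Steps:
(v(105) + y(7)) - 1424 = (105 + sqrt(91 + 7)) - 1424 = (105 + sqrt(98)) - 1424 = (105 + 7*sqrt(2)) - 1424 = -1319 + 7*sqrt(2)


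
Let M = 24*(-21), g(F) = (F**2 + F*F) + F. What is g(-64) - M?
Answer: 8632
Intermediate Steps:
g(F) = F + 2*F**2 (g(F) = (F**2 + F**2) + F = 2*F**2 + F = F + 2*F**2)
M = -504
g(-64) - M = -64*(1 + 2*(-64)) - 1*(-504) = -64*(1 - 128) + 504 = -64*(-127) + 504 = 8128 + 504 = 8632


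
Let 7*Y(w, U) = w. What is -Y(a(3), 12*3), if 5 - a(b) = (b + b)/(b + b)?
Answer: -4/7 ≈ -0.57143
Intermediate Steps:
a(b) = 4 (a(b) = 5 - (b + b)/(b + b) = 5 - 2*b/(2*b) = 5 - 2*b*1/(2*b) = 5 - 1*1 = 5 - 1 = 4)
Y(w, U) = w/7
-Y(a(3), 12*3) = -4/7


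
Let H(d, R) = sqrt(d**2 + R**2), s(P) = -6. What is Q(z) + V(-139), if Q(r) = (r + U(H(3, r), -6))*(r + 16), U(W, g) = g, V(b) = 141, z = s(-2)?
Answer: 21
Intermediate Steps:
z = -6
H(d, R) = sqrt(R**2 + d**2)
Q(r) = (-6 + r)*(16 + r) (Q(r) = (r - 6)*(r + 16) = (-6 + r)*(16 + r))
Q(z) + V(-139) = (-96 + (-6)**2 + 10*(-6)) + 141 = (-96 + 36 - 60) + 141 = -120 + 141 = 21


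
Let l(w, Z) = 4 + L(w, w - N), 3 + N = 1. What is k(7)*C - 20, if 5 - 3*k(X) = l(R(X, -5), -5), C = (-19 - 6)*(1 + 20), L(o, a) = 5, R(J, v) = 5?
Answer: 680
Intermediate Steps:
N = -2 (N = -3 + 1 = -2)
C = -525 (C = -25*21 = -525)
l(w, Z) = 9 (l(w, Z) = 4 + 5 = 9)
k(X) = -4/3 (k(X) = 5/3 - ⅓*9 = 5/3 - 3 = -4/3)
k(7)*C - 20 = -4/3*(-525) - 20 = 700 - 20 = 680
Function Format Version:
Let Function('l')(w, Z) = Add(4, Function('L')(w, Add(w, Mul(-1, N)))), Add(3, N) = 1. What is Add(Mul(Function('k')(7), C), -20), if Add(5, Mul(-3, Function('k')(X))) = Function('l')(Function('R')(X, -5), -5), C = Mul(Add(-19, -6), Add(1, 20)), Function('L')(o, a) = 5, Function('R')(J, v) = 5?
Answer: 680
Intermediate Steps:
N = -2 (N = Add(-3, 1) = -2)
C = -525 (C = Mul(-25, 21) = -525)
Function('l')(w, Z) = 9 (Function('l')(w, Z) = Add(4, 5) = 9)
Function('k')(X) = Rational(-4, 3) (Function('k')(X) = Add(Rational(5, 3), Mul(Rational(-1, 3), 9)) = Add(Rational(5, 3), -3) = Rational(-4, 3))
Add(Mul(Function('k')(7), C), -20) = Add(Mul(Rational(-4, 3), -525), -20) = Add(700, -20) = 680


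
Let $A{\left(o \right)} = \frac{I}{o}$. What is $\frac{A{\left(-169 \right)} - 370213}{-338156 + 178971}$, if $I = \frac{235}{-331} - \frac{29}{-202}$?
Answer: $\frac{4183287653543}{1798739242430} \approx 2.3257$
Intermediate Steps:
$I = - \frac{37871}{66862}$ ($I = 235 \left(- \frac{1}{331}\right) - - \frac{29}{202} = - \frac{235}{331} + \frac{29}{202} = - \frac{37871}{66862} \approx -0.56641$)
$A{\left(o \right)} = - \frac{37871}{66862 o}$
$\frac{A{\left(-169 \right)} - 370213}{-338156 + 178971} = \frac{- \frac{37871}{66862 \left(-169\right)} - 370213}{-338156 + 178971} = \frac{\left(- \frac{37871}{66862}\right) \left(- \frac{1}{169}\right) - 370213}{-159185} = \left(\frac{37871}{11299678} - 370213\right) \left(- \frac{1}{159185}\right) = \left(- \frac{4183287653543}{11299678}\right) \left(- \frac{1}{159185}\right) = \frac{4183287653543}{1798739242430}$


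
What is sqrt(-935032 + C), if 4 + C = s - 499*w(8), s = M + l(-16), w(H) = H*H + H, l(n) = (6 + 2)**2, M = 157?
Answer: I*sqrt(970743) ≈ 985.26*I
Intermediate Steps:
l(n) = 64 (l(n) = 8**2 = 64)
w(H) = H + H**2 (w(H) = H**2 + H = H + H**2)
s = 221 (s = 157 + 64 = 221)
C = -35711 (C = -4 + (221 - 3992*(1 + 8)) = -4 + (221 - 3992*9) = -4 + (221 - 499*72) = -4 + (221 - 35928) = -4 - 35707 = -35711)
sqrt(-935032 + C) = sqrt(-935032 - 35711) = sqrt(-970743) = I*sqrt(970743)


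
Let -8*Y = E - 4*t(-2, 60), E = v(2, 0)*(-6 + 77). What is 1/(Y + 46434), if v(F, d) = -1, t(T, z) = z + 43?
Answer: 8/371955 ≈ 2.1508e-5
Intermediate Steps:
t(T, z) = 43 + z
E = -71 (E = -(-6 + 77) = -1*71 = -71)
Y = 483/8 (Y = -(-71 - 4*(43 + 60))/8 = -(-71 - 4*103)/8 = -(-71 - 1*412)/8 = -(-71 - 412)/8 = -⅛*(-483) = 483/8 ≈ 60.375)
1/(Y + 46434) = 1/(483/8 + 46434) = 1/(371955/8) = 8/371955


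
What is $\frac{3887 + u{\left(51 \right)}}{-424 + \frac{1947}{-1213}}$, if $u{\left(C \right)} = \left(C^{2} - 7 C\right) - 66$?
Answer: $- \frac{7356845}{516259} \approx -14.25$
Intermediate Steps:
$u{\left(C \right)} = -66 + C^{2} - 7 C$
$\frac{3887 + u{\left(51 \right)}}{-424 + \frac{1947}{-1213}} = \frac{3887 - \left(423 - 2601\right)}{-424 + \frac{1947}{-1213}} = \frac{3887 - -2178}{-424 + 1947 \left(- \frac{1}{1213}\right)} = \frac{3887 + 2178}{-424 - \frac{1947}{1213}} = \frac{6065}{- \frac{516259}{1213}} = 6065 \left(- \frac{1213}{516259}\right) = - \frac{7356845}{516259}$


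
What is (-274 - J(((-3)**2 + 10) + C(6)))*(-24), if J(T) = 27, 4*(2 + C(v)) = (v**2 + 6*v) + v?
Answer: 7224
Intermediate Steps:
C(v) = -2 + v**2/4 + 7*v/4 (C(v) = -2 + ((v**2 + 6*v) + v)/4 = -2 + (v**2 + 7*v)/4 = -2 + (v**2/4 + 7*v/4) = -2 + v**2/4 + 7*v/4)
(-274 - J(((-3)**2 + 10) + C(6)))*(-24) = (-274 - 1*27)*(-24) = (-274 - 27)*(-24) = -301*(-24) = 7224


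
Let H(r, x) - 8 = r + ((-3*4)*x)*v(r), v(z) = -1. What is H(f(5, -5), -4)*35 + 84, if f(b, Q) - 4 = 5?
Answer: -1001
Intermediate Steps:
f(b, Q) = 9 (f(b, Q) = 4 + 5 = 9)
H(r, x) = 8 + r + 12*x (H(r, x) = 8 + (r + ((-3*4)*x)*(-1)) = 8 + (r - 12*x*(-1)) = 8 + (r + 12*x) = 8 + r + 12*x)
H(f(5, -5), -4)*35 + 84 = (8 + 9 + 12*(-4))*35 + 84 = (8 + 9 - 48)*35 + 84 = -31*35 + 84 = -1085 + 84 = -1001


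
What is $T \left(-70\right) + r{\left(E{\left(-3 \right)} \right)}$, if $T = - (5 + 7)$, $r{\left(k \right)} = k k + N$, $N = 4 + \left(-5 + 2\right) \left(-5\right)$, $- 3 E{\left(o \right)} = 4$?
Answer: $\frac{7747}{9} \approx 860.78$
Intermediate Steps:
$E{\left(o \right)} = - \frac{4}{3}$ ($E{\left(o \right)} = \left(- \frac{1}{3}\right) 4 = - \frac{4}{3}$)
$N = 19$ ($N = 4 - -15 = 4 + 15 = 19$)
$r{\left(k \right)} = 19 + k^{2}$ ($r{\left(k \right)} = k k + 19 = k^{2} + 19 = 19 + k^{2}$)
$T = -12$ ($T = \left(-1\right) 12 = -12$)
$T \left(-70\right) + r{\left(E{\left(-3 \right)} \right)} = \left(-12\right) \left(-70\right) + \left(19 + \left(- \frac{4}{3}\right)^{2}\right) = 840 + \left(19 + \frac{16}{9}\right) = 840 + \frac{187}{9} = \frac{7747}{9}$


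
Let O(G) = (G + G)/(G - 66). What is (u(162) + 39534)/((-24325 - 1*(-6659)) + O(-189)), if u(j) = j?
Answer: -843540/375371 ≈ -2.2472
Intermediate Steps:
O(G) = 2*G/(-66 + G) (O(G) = (2*G)/(-66 + G) = 2*G/(-66 + G))
(u(162) + 39534)/((-24325 - 1*(-6659)) + O(-189)) = (162 + 39534)/((-24325 - 1*(-6659)) + 2*(-189)/(-66 - 189)) = 39696/((-24325 + 6659) + 2*(-189)/(-255)) = 39696/(-17666 + 2*(-189)*(-1/255)) = 39696/(-17666 + 126/85) = 39696/(-1501484/85) = 39696*(-85/1501484) = -843540/375371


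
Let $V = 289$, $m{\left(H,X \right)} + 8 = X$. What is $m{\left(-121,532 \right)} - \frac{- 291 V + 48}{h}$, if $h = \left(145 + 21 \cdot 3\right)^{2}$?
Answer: $\frac{22754387}{43264} \approx 525.94$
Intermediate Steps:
$m{\left(H,X \right)} = -8 + X$
$h = 43264$ ($h = \left(145 + 63\right)^{2} = 208^{2} = 43264$)
$m{\left(-121,532 \right)} - \frac{- 291 V + 48}{h} = \left(-8 + 532\right) - \frac{\left(-291\right) 289 + 48}{43264} = 524 - \left(-84099 + 48\right) \frac{1}{43264} = 524 - \left(-84051\right) \frac{1}{43264} = 524 - - \frac{84051}{43264} = 524 + \frac{84051}{43264} = \frac{22754387}{43264}$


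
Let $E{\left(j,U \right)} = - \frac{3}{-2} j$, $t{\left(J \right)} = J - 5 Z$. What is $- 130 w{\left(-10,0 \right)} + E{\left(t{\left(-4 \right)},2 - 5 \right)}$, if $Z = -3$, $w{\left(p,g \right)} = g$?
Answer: $\frac{33}{2} \approx 16.5$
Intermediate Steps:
$t{\left(J \right)} = 15 + J$ ($t{\left(J \right)} = J - -15 = J + 15 = 15 + J$)
$E{\left(j,U \right)} = \frac{3 j}{2}$ ($E{\left(j,U \right)} = \left(-3\right) \left(- \frac{1}{2}\right) j = \frac{3 j}{2}$)
$- 130 w{\left(-10,0 \right)} + E{\left(t{\left(-4 \right)},2 - 5 \right)} = \left(-130\right) 0 + \frac{3 \left(15 - 4\right)}{2} = 0 + \frac{3}{2} \cdot 11 = 0 + \frac{33}{2} = \frac{33}{2}$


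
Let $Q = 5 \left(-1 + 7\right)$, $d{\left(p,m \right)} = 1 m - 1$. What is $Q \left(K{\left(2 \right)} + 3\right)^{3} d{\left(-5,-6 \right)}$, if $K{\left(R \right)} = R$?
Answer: $-26250$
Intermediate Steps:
$d{\left(p,m \right)} = -1 + m$ ($d{\left(p,m \right)} = m - 1 = -1 + m$)
$Q = 30$ ($Q = 5 \cdot 6 = 30$)
$Q \left(K{\left(2 \right)} + 3\right)^{3} d{\left(-5,-6 \right)} = 30 \left(2 + 3\right)^{3} \left(-1 - 6\right) = 30 \cdot 5^{3} \left(-7\right) = 30 \cdot 125 \left(-7\right) = 3750 \left(-7\right) = -26250$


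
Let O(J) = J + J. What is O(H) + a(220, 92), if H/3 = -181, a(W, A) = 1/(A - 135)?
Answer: -46699/43 ≈ -1086.0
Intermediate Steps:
a(W, A) = 1/(-135 + A)
H = -543 (H = 3*(-181) = -543)
O(J) = 2*J
O(H) + a(220, 92) = 2*(-543) + 1/(-135 + 92) = -1086 + 1/(-43) = -1086 - 1/43 = -46699/43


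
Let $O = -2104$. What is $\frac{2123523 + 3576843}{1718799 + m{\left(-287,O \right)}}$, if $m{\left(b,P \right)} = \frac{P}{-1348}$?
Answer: $\frac{1921023342}{579235789} \approx 3.3165$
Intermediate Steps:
$m{\left(b,P \right)} = - \frac{P}{1348}$ ($m{\left(b,P \right)} = P \left(- \frac{1}{1348}\right) = - \frac{P}{1348}$)
$\frac{2123523 + 3576843}{1718799 + m{\left(-287,O \right)}} = \frac{2123523 + 3576843}{1718799 - - \frac{526}{337}} = \frac{5700366}{1718799 + \frac{526}{337}} = \frac{5700366}{\frac{579235789}{337}} = 5700366 \cdot \frac{337}{579235789} = \frac{1921023342}{579235789}$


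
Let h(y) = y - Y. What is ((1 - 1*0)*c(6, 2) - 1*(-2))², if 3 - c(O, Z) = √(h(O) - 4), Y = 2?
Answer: 25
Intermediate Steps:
h(y) = -2 + y (h(y) = y - 1*2 = y - 2 = -2 + y)
c(O, Z) = 3 - √(-6 + O) (c(O, Z) = 3 - √((-2 + O) - 4) = 3 - √(-6 + O))
((1 - 1*0)*c(6, 2) - 1*(-2))² = ((1 - 1*0)*(3 - √(-6 + 6)) - 1*(-2))² = ((1 + 0)*(3 - √0) + 2)² = (1*(3 - 1*0) + 2)² = (1*(3 + 0) + 2)² = (1*3 + 2)² = (3 + 2)² = 5² = 25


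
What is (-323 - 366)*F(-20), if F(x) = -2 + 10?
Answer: -5512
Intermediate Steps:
F(x) = 8
(-323 - 366)*F(-20) = (-323 - 366)*8 = -689*8 = -5512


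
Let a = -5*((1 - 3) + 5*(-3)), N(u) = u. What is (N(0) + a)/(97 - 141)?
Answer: -85/44 ≈ -1.9318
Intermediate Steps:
a = 85 (a = -5*(-2 - 15) = -5*(-17) = 85)
(N(0) + a)/(97 - 141) = (0 + 85)/(97 - 141) = 85/(-44) = 85*(-1/44) = -85/44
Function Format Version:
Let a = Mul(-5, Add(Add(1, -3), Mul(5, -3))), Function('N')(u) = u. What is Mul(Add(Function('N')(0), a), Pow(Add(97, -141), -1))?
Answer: Rational(-85, 44) ≈ -1.9318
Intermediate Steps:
a = 85 (a = Mul(-5, Add(-2, -15)) = Mul(-5, -17) = 85)
Mul(Add(Function('N')(0), a), Pow(Add(97, -141), -1)) = Mul(Add(0, 85), Pow(Add(97, -141), -1)) = Mul(85, Pow(-44, -1)) = Mul(85, Rational(-1, 44)) = Rational(-85, 44)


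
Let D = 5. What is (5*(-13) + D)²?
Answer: 3600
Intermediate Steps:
(5*(-13) + D)² = (5*(-13) + 5)² = (-65 + 5)² = (-60)² = 3600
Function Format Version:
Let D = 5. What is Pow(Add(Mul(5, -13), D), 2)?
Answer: 3600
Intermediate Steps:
Pow(Add(Mul(5, -13), D), 2) = Pow(Add(Mul(5, -13), 5), 2) = Pow(Add(-65, 5), 2) = Pow(-60, 2) = 3600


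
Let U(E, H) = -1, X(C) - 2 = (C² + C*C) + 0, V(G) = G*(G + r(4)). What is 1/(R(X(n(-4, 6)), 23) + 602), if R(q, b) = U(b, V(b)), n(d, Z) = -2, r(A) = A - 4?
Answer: 1/601 ≈ 0.0016639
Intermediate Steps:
r(A) = -4 + A
V(G) = G² (V(G) = G*(G + (-4 + 4)) = G*(G + 0) = G*G = G²)
X(C) = 2 + 2*C² (X(C) = 2 + ((C² + C*C) + 0) = 2 + ((C² + C²) + 0) = 2 + (2*C² + 0) = 2 + 2*C²)
R(q, b) = -1
1/(R(X(n(-4, 6)), 23) + 602) = 1/(-1 + 602) = 1/601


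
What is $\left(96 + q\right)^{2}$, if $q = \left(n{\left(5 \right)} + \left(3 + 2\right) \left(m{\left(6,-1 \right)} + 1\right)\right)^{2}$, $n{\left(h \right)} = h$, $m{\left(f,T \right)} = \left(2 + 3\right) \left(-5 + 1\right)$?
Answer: $67174416$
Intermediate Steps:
$m{\left(f,T \right)} = -20$ ($m{\left(f,T \right)} = 5 \left(-4\right) = -20$)
$q = 8100$ ($q = \left(5 + \left(3 + 2\right) \left(-20 + 1\right)\right)^{2} = \left(5 + 5 \left(-19\right)\right)^{2} = \left(5 - 95\right)^{2} = \left(-90\right)^{2} = 8100$)
$\left(96 + q\right)^{2} = \left(96 + 8100\right)^{2} = 8196^{2} = 67174416$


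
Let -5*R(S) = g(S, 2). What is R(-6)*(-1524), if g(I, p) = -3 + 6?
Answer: 4572/5 ≈ 914.40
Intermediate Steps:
g(I, p) = 3
R(S) = -3/5 (R(S) = -1/5*3 = -3/5)
R(-6)*(-1524) = -3/5*(-1524) = 4572/5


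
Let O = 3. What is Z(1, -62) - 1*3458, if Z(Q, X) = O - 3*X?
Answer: -3269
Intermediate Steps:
Z(Q, X) = 3 - 3*X
Z(1, -62) - 1*3458 = (3 - 3*(-62)) - 1*3458 = (3 + 186) - 3458 = 189 - 3458 = -3269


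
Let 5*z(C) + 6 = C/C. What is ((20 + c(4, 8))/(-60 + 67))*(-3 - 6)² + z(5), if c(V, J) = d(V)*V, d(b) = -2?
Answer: 965/7 ≈ 137.86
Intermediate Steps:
z(C) = -1 (z(C) = -6/5 + (C/C)/5 = -6/5 + (⅕)*1 = -6/5 + ⅕ = -1)
c(V, J) = -2*V
((20 + c(4, 8))/(-60 + 67))*(-3 - 6)² + z(5) = ((20 - 2*4)/(-60 + 67))*(-3 - 6)² - 1 = ((20 - 8)/7)*(-9)² - 1 = (12*(⅐))*81 - 1 = (12/7)*81 - 1 = 972/7 - 1 = 965/7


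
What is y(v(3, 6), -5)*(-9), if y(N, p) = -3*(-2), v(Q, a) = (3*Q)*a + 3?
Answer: -54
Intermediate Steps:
v(Q, a) = 3 + 3*Q*a (v(Q, a) = 3*Q*a + 3 = 3 + 3*Q*a)
y(N, p) = 6
y(v(3, 6), -5)*(-9) = 6*(-9) = -54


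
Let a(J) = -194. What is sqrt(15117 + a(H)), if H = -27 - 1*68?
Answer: sqrt(14923) ≈ 122.16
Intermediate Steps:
H = -95 (H = -27 - 68 = -95)
sqrt(15117 + a(H)) = sqrt(15117 - 194) = sqrt(14923)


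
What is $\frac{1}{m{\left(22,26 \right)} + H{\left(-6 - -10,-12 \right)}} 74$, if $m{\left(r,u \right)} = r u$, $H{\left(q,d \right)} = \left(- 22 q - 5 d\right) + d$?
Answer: $\frac{37}{266} \approx 0.1391$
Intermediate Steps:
$H{\left(q,d \right)} = - 22 q - 4 d$
$\frac{1}{m{\left(22,26 \right)} + H{\left(-6 - -10,-12 \right)}} 74 = \frac{1}{22 \cdot 26 - \left(-48 + 22 \left(-6 - -10\right)\right)} 74 = \frac{1}{572 + \left(- 22 \left(-6 + 10\right) + 48\right)} 74 = \frac{1}{572 + \left(\left(-22\right) 4 + 48\right)} 74 = \frac{1}{572 + \left(-88 + 48\right)} 74 = \frac{1}{572 - 40} \cdot 74 = \frac{1}{532} \cdot 74 = \frac{37}{266}$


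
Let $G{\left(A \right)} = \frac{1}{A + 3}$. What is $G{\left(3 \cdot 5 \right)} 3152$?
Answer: $\frac{1576}{9} \approx 175.11$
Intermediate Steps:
$G{\left(A \right)} = \frac{1}{3 + A}$
$G{\left(3 \cdot 5 \right)} 3152 = \frac{1}{3 + 3 \cdot 5} \cdot 3152 = \frac{1}{3 + 15} \cdot 3152 = \frac{1}{18} \cdot 3152 = \frac{1576}{9}$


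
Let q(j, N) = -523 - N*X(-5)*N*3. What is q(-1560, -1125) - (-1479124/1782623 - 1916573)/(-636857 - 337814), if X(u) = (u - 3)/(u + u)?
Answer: -5278480100256510862/1737470942033 ≈ -3.0380e+6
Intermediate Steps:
X(u) = (-3 + u)/(2*u) (X(u) = (-3 + u)/((2*u)) = (-3 + u)*(1/(2*u)) = (-3 + u)/(2*u))
q(j, N) = -523 - 12*N²/5 (q(j, N) = -523 - N*((½)*(-3 - 5)/(-5))*N*3 = -523 - N*((½)*(-⅕)*(-8))*3*N = -523 - N*(⅘)*3*N = -523 - 4*N/5*3*N = -523 - 12*N²/5)
q(-1560, -1125) - (-1479124/1782623 - 1916573)/(-636857 - 337814) = (-523 - 12/5*(-1125)²) - (-1479124/1782623 - 1916573)/(-636857 - 337814) = (-523 - 12/5*1265625) - (-1479124*1/1782623 - 1916573)/(-974671) = (-523 - 3037500) - (-1479124/1782623 - 1916573)*(-1)/974671 = -3038023 - (-3416528590103)*(-1)/(1782623*974671) = -3038023 - 1*3416528590103/1737470942033 = -3038023 - 3416528590103/1737470942033 = -5278480100256510862/1737470942033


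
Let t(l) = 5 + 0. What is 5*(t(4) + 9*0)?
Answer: 25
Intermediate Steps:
t(l) = 5
5*(t(4) + 9*0) = 5*(5 + 9*0) = 5*(5 + 0) = 5*5 = 25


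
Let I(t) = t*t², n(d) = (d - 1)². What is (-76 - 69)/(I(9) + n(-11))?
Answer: -145/873 ≈ -0.16609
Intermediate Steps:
n(d) = (-1 + d)²
I(t) = t³
(-76 - 69)/(I(9) + n(-11)) = (-76 - 69)/(9³ + (-1 - 11)²) = -145/(729 + (-12)²) = -145/(729 + 144) = -145/873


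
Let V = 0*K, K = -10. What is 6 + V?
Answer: 6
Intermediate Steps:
V = 0 (V = 0*(-10) = 0)
6 + V = 6 + 0 = 6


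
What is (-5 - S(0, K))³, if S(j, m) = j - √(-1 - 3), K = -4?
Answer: -65 + 142*I ≈ -65.0 + 142.0*I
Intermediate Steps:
S(j, m) = j - 2*I (S(j, m) = j - √(-4) = j - 2*I)
(-5 - S(0, K))³ = (-5 - (0 - 2*I))³ = (-5 - (-2)*I)³ = (-5 + 2*I)³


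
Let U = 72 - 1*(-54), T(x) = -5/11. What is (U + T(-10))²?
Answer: 1907161/121 ≈ 15762.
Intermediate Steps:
T(x) = -5/11 (T(x) = -5*1/11 = -5/11)
U = 126 (U = 72 + 54 = 126)
(U + T(-10))² = (126 - 5/11)² = (1381/11)² = 1907161/121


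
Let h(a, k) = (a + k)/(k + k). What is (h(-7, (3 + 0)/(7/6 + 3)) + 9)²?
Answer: 27889/1296 ≈ 21.519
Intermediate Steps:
h(a, k) = (a + k)/(2*k) (h(a, k) = (a + k)/((2*k)) = (a + k)*(1/(2*k)) = (a + k)/(2*k))
(h(-7, (3 + 0)/(7/6 + 3)) + 9)² = ((-7 + (3 + 0)/(7/6 + 3))/(2*(((3 + 0)/(7/6 + 3)))) + 9)² = ((-7 + 3/(7*(⅙) + 3))/(2*((3/(7*(⅙) + 3)))) + 9)² = ((-7 + 3/(7/6 + 3))/(2*((3/(7/6 + 3)))) + 9)² = ((-7 + 3/(25/6))/(2*((3/(25/6)))) + 9)² = ((-7 + 3*(6/25))/(2*((3*(6/25)))) + 9)² = ((-7 + 18/25)/(2*(18/25)) + 9)² = ((½)*(25/18)*(-157/25) + 9)² = (-157/36 + 9)² = (167/36)² = 27889/1296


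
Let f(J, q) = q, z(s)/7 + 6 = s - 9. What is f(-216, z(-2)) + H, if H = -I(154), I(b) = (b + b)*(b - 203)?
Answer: 14973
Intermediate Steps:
z(s) = -105 + 7*s (z(s) = -42 + 7*(s - 9) = -42 + 7*(-9 + s) = -42 + (-63 + 7*s) = -105 + 7*s)
I(b) = 2*b*(-203 + b) (I(b) = (2*b)*(-203 + b) = 2*b*(-203 + b))
H = 15092 (H = -2*154*(-203 + 154) = -2*154*(-49) = -1*(-15092) = 15092)
f(-216, z(-2)) + H = (-105 + 7*(-2)) + 15092 = (-105 - 14) + 15092 = -119 + 15092 = 14973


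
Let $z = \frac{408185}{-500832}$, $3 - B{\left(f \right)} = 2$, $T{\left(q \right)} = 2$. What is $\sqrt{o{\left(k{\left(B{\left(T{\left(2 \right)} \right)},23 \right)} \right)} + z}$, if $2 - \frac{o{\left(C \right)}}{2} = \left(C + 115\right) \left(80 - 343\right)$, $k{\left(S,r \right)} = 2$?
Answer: $\frac{\sqrt{107205169746586}}{41736} \approx 248.08$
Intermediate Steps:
$B{\left(f \right)} = 1$ ($B{\left(f \right)} = 3 - 2 = 1$)
$o{\left(C \right)} = 60494 + 526 C$ ($o{\left(C \right)} = 4 - 2 \left(C + 115\right) \left(80 - 343\right) = 4 - 2 \left(115 + C\right) \left(-263\right) = 4 - 2 \left(-30245 - 263 C\right) = 4 + \left(60490 + 526 C\right) = 60494 + 526 C$)
$z = - \frac{408185}{500832}$ ($z = 408185 \left(- \frac{1}{500832}\right) = - \frac{408185}{500832} \approx -0.81501$)
$\sqrt{o{\left(k{\left(B{\left(T{\left(2 \right)} \right)},23 \right)} \right)} + z} = \sqrt{\left(60494 + 526 \cdot 2\right) - \frac{408185}{500832}} = \sqrt{\left(60494 + 1052\right) - \frac{408185}{500832}} = \sqrt{61546 - \frac{408185}{500832}} = \sqrt{\frac{30823798087}{500832}} = \frac{\sqrt{107205169746586}}{41736}$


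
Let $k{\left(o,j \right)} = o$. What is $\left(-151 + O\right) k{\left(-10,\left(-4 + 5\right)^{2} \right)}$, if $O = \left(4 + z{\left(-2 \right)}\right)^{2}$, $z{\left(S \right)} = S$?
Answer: $1470$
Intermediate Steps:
$O = 4$ ($O = \left(4 - 2\right)^{2} = 2^{2} = 4$)
$\left(-151 + O\right) k{\left(-10,\left(-4 + 5\right)^{2} \right)} = \left(-151 + 4\right) \left(-10\right) = \left(-147\right) \left(-10\right) = 1470$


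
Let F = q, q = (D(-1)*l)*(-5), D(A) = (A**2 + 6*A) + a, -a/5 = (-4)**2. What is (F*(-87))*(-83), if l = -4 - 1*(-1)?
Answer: -9206775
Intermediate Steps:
a = -80 (a = -5*(-4)**2 = -5*16 = -80)
D(A) = -80 + A**2 + 6*A (D(A) = (A**2 + 6*A) - 80 = -80 + A**2 + 6*A)
l = -3 (l = -4 + 1 = -3)
q = -1275 (q = ((-80 + (-1)**2 + 6*(-1))*(-3))*(-5) = ((-80 + 1 - 6)*(-3))*(-5) = -85*(-3)*(-5) = 255*(-5) = -1275)
F = -1275
(F*(-87))*(-83) = -1275*(-87)*(-83) = 110925*(-83) = -9206775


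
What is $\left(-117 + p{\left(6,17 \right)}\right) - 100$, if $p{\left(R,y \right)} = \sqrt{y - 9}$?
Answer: $-217 + 2 \sqrt{2} \approx -214.17$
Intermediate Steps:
$p{\left(R,y \right)} = \sqrt{-9 + y}$
$\left(-117 + p{\left(6,17 \right)}\right) - 100 = \left(-117 + \sqrt{-9 + 17}\right) - 100 = \left(-117 + \sqrt{8}\right) - 100 = \left(-117 + 2 \sqrt{2}\right) - 100 = -217 + 2 \sqrt{2}$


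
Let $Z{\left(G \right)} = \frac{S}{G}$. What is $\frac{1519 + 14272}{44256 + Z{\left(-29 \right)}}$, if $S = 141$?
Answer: $\frac{457939}{1283283} \approx 0.35685$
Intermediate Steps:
$Z{\left(G \right)} = \frac{141}{G}$
$\frac{1519 + 14272}{44256 + Z{\left(-29 \right)}} = \frac{1519 + 14272}{44256 + \frac{141}{-29}} = \frac{15791}{44256 + 141 \left(- \frac{1}{29}\right)} = \frac{15791}{44256 - \frac{141}{29}} = \frac{15791}{\frac{1283283}{29}} = 15791 \cdot \frac{29}{1283283} = \frac{457939}{1283283}$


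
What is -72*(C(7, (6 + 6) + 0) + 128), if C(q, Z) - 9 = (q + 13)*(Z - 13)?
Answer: -8424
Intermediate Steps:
C(q, Z) = 9 + (-13 + Z)*(13 + q) (C(q, Z) = 9 + (q + 13)*(Z - 13) = 9 + (13 + q)*(-13 + Z) = 9 + (-13 + Z)*(13 + q))
-72*(C(7, (6 + 6) + 0) + 128) = -72*((-160 - 13*7 + 13*((6 + 6) + 0) + ((6 + 6) + 0)*7) + 128) = -72*((-160 - 91 + 13*(12 + 0) + (12 + 0)*7) + 128) = -72*((-160 - 91 + 13*12 + 12*7) + 128) = -72*((-160 - 91 + 156 + 84) + 128) = -72*(-11 + 128) = -72*117 = -8424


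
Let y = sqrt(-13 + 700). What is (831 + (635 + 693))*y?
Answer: 2159*sqrt(687) ≈ 56589.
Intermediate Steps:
y = sqrt(687) ≈ 26.211
(831 + (635 + 693))*y = (831 + (635 + 693))*sqrt(687) = (831 + 1328)*sqrt(687) = 2159*sqrt(687)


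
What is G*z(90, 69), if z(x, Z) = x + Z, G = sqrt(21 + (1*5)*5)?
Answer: 159*sqrt(46) ≈ 1078.4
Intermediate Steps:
G = sqrt(46) (G = sqrt(21 + 5*5) = sqrt(21 + 25) = sqrt(46) ≈ 6.7823)
z(x, Z) = Z + x
G*z(90, 69) = sqrt(46)*(69 + 90) = sqrt(46)*159 = 159*sqrt(46)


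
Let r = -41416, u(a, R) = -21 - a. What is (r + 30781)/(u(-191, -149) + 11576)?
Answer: -10635/11746 ≈ -0.90541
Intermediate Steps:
(r + 30781)/(u(-191, -149) + 11576) = (-41416 + 30781)/((-21 - 1*(-191)) + 11576) = -10635/((-21 + 191) + 11576) = -10635/(170 + 11576) = -10635/11746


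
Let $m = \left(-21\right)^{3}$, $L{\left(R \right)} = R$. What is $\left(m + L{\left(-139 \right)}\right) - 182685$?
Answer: $-192085$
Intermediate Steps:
$m = -9261$
$\left(m + L{\left(-139 \right)}\right) - 182685 = \left(-9261 - 139\right) - 182685 = -9400 - 182685 = -192085$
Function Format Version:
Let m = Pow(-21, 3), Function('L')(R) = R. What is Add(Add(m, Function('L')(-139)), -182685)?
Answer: -192085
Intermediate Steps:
m = -9261
Add(Add(m, Function('L')(-139)), -182685) = Add(Add(-9261, -139), -182685) = Add(-9400, -182685) = -192085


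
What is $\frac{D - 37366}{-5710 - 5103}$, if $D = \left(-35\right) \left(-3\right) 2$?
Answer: $\frac{37156}{10813} \approx 3.4362$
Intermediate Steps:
$D = 210$ ($D = 105 \cdot 2 = 210$)
$\frac{D - 37366}{-5710 - 5103} = \frac{210 - 37366}{-5710 - 5103} = - \frac{37156}{-10813} = \left(-37156\right) \left(- \frac{1}{10813}\right) = \frac{37156}{10813}$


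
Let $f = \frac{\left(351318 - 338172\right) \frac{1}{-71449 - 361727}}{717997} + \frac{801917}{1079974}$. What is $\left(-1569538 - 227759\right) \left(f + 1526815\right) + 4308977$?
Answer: $- \frac{1567576654283304121407140573}{571245760976156} \approx -2.7441 \cdot 10^{12}$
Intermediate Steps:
$f = \frac{424169156691365}{571245760976156}$ ($f = \frac{13146}{-433176} \cdot \frac{1}{717997} + 801917 \cdot \frac{1}{1079974} = 13146 \left(- \frac{1}{433176}\right) \frac{1}{717997} + \frac{801917}{1079974} = \left(- \frac{2191}{72196}\right) \frac{1}{717997} + \frac{801917}{1079974} = - \frac{313}{7405215916} + \frac{801917}{1079974} = \frac{424169156691365}{571245760976156} \approx 0.74253$)
$\left(-1569538 - 227759\right) \left(f + 1526815\right) + 4308977 = \left(-1569538 - 227759\right) \left(\frac{424169156691365}{571245760976156} + 1526815\right) + 4308977 = \left(-1797297\right) \frac{872187020713966314505}{571245760976156} + 4308977 = - \frac{1567579115768149515160892985}{571245760976156} + 4308977 = - \frac{1567576654283304121407140573}{571245760976156}$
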